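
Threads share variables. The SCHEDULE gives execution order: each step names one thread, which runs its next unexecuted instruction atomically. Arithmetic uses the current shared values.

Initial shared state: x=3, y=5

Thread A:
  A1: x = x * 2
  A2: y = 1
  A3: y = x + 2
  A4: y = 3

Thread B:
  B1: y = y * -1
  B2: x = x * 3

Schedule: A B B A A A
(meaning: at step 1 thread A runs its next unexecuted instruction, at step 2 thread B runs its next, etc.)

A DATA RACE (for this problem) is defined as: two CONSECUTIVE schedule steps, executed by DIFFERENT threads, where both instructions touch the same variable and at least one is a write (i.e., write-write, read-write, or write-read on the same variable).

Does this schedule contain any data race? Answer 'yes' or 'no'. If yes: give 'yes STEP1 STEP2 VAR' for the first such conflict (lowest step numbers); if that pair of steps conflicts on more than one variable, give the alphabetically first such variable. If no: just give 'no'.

Answer: no

Derivation:
Steps 1,2: A(r=x,w=x) vs B(r=y,w=y). No conflict.
Steps 2,3: same thread (B). No race.
Steps 3,4: B(r=x,w=x) vs A(r=-,w=y). No conflict.
Steps 4,5: same thread (A). No race.
Steps 5,6: same thread (A). No race.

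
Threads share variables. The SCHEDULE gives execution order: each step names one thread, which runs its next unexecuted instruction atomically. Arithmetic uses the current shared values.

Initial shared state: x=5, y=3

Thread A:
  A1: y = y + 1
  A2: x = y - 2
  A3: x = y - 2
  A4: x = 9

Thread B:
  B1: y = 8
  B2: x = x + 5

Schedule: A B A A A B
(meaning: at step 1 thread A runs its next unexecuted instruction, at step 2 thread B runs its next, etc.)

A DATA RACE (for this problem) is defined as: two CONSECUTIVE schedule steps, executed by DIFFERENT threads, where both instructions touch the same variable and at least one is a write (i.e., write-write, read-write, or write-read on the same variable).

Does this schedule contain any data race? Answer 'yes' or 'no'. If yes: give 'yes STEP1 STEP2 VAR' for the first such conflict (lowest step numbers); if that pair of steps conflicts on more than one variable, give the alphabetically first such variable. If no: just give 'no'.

Steps 1,2: A(y = y + 1) vs B(y = 8). RACE on y (W-W).
Steps 2,3: B(y = 8) vs A(x = y - 2). RACE on y (W-R).
Steps 3,4: same thread (A). No race.
Steps 4,5: same thread (A). No race.
Steps 5,6: A(x = 9) vs B(x = x + 5). RACE on x (W-W).
First conflict at steps 1,2.

Answer: yes 1 2 y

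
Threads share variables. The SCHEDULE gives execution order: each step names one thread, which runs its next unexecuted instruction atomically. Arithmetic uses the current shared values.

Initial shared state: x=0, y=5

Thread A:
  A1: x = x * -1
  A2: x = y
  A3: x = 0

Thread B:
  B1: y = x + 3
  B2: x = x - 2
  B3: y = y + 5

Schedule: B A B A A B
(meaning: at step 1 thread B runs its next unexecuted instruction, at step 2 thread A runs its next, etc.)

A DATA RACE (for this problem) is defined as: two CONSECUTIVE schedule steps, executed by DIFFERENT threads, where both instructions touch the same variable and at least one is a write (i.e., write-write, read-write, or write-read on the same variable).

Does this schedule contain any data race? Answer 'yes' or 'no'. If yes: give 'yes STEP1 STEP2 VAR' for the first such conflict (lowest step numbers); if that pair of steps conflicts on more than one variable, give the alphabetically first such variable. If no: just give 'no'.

Answer: yes 1 2 x

Derivation:
Steps 1,2: B(y = x + 3) vs A(x = x * -1). RACE on x (R-W).
Steps 2,3: A(x = x * -1) vs B(x = x - 2). RACE on x (W-W).
Steps 3,4: B(x = x - 2) vs A(x = y). RACE on x (W-W).
Steps 4,5: same thread (A). No race.
Steps 5,6: A(r=-,w=x) vs B(r=y,w=y). No conflict.
First conflict at steps 1,2.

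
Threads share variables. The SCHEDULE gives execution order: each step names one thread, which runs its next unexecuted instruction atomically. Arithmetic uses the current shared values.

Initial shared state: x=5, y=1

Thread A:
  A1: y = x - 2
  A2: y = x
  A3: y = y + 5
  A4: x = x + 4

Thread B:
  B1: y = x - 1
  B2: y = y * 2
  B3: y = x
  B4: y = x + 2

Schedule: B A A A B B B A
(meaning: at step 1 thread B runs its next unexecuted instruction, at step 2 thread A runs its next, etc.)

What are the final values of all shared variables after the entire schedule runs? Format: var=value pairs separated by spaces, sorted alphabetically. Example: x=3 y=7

Answer: x=9 y=7

Derivation:
Step 1: thread B executes B1 (y = x - 1). Shared: x=5 y=4. PCs: A@0 B@1
Step 2: thread A executes A1 (y = x - 2). Shared: x=5 y=3. PCs: A@1 B@1
Step 3: thread A executes A2 (y = x). Shared: x=5 y=5. PCs: A@2 B@1
Step 4: thread A executes A3 (y = y + 5). Shared: x=5 y=10. PCs: A@3 B@1
Step 5: thread B executes B2 (y = y * 2). Shared: x=5 y=20. PCs: A@3 B@2
Step 6: thread B executes B3 (y = x). Shared: x=5 y=5. PCs: A@3 B@3
Step 7: thread B executes B4 (y = x + 2). Shared: x=5 y=7. PCs: A@3 B@4
Step 8: thread A executes A4 (x = x + 4). Shared: x=9 y=7. PCs: A@4 B@4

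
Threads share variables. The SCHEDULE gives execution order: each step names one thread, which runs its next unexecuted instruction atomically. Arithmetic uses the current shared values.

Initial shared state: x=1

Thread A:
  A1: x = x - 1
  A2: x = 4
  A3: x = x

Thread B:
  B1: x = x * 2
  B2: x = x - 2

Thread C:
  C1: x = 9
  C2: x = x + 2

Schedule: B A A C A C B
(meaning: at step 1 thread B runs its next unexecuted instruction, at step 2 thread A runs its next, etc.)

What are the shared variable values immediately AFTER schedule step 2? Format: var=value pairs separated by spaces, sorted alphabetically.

Step 1: thread B executes B1 (x = x * 2). Shared: x=2. PCs: A@0 B@1 C@0
Step 2: thread A executes A1 (x = x - 1). Shared: x=1. PCs: A@1 B@1 C@0

Answer: x=1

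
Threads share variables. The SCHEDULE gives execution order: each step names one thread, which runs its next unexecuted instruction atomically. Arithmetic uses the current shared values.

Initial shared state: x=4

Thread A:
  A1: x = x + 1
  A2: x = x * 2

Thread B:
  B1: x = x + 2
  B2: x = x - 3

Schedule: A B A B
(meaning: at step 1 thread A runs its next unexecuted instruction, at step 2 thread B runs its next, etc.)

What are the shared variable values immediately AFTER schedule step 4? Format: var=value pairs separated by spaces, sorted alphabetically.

Step 1: thread A executes A1 (x = x + 1). Shared: x=5. PCs: A@1 B@0
Step 2: thread B executes B1 (x = x + 2). Shared: x=7. PCs: A@1 B@1
Step 3: thread A executes A2 (x = x * 2). Shared: x=14. PCs: A@2 B@1
Step 4: thread B executes B2 (x = x - 3). Shared: x=11. PCs: A@2 B@2

Answer: x=11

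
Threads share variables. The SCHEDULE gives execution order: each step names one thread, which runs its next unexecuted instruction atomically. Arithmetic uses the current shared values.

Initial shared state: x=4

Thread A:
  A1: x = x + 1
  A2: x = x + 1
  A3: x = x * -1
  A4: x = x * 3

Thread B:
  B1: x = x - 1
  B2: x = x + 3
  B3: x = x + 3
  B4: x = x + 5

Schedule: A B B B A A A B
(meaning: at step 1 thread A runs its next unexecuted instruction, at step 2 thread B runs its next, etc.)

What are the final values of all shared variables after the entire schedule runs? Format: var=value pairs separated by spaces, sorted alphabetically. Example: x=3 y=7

Answer: x=-28

Derivation:
Step 1: thread A executes A1 (x = x + 1). Shared: x=5. PCs: A@1 B@0
Step 2: thread B executes B1 (x = x - 1). Shared: x=4. PCs: A@1 B@1
Step 3: thread B executes B2 (x = x + 3). Shared: x=7. PCs: A@1 B@2
Step 4: thread B executes B3 (x = x + 3). Shared: x=10. PCs: A@1 B@3
Step 5: thread A executes A2 (x = x + 1). Shared: x=11. PCs: A@2 B@3
Step 6: thread A executes A3 (x = x * -1). Shared: x=-11. PCs: A@3 B@3
Step 7: thread A executes A4 (x = x * 3). Shared: x=-33. PCs: A@4 B@3
Step 8: thread B executes B4 (x = x + 5). Shared: x=-28. PCs: A@4 B@4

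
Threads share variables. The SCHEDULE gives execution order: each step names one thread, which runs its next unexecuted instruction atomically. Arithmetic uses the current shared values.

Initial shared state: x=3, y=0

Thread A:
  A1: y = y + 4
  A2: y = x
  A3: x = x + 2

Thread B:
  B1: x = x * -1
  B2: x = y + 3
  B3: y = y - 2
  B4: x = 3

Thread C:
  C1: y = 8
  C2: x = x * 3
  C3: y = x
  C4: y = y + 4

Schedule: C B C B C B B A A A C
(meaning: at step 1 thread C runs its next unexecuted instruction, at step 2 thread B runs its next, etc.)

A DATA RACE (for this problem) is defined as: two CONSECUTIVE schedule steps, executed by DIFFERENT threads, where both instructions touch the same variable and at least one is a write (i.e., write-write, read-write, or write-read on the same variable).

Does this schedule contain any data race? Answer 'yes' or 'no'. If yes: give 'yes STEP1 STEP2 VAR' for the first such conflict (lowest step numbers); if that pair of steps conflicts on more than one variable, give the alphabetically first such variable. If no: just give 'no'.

Steps 1,2: C(r=-,w=y) vs B(r=x,w=x). No conflict.
Steps 2,3: B(x = x * -1) vs C(x = x * 3). RACE on x (W-W).
Steps 3,4: C(x = x * 3) vs B(x = y + 3). RACE on x (W-W).
Steps 4,5: B(x = y + 3) vs C(y = x). RACE on x (W-R), y (R-W). Multiple vars; alphabetically first is x.
Steps 5,6: C(y = x) vs B(y = y - 2). RACE on y (W-W).
Steps 6,7: same thread (B). No race.
Steps 7,8: B(r=-,w=x) vs A(r=y,w=y). No conflict.
Steps 8,9: same thread (A). No race.
Steps 9,10: same thread (A). No race.
Steps 10,11: A(r=x,w=x) vs C(r=y,w=y). No conflict.
First conflict at steps 2,3.

Answer: yes 2 3 x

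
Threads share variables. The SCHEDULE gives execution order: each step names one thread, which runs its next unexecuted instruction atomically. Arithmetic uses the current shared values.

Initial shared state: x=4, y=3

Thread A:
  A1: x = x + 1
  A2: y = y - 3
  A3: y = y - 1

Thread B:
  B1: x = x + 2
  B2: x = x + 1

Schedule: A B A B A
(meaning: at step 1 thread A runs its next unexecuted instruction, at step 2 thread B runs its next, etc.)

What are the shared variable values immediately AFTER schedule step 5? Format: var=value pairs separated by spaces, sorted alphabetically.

Answer: x=8 y=-1

Derivation:
Step 1: thread A executes A1 (x = x + 1). Shared: x=5 y=3. PCs: A@1 B@0
Step 2: thread B executes B1 (x = x + 2). Shared: x=7 y=3. PCs: A@1 B@1
Step 3: thread A executes A2 (y = y - 3). Shared: x=7 y=0. PCs: A@2 B@1
Step 4: thread B executes B2 (x = x + 1). Shared: x=8 y=0. PCs: A@2 B@2
Step 5: thread A executes A3 (y = y - 1). Shared: x=8 y=-1. PCs: A@3 B@2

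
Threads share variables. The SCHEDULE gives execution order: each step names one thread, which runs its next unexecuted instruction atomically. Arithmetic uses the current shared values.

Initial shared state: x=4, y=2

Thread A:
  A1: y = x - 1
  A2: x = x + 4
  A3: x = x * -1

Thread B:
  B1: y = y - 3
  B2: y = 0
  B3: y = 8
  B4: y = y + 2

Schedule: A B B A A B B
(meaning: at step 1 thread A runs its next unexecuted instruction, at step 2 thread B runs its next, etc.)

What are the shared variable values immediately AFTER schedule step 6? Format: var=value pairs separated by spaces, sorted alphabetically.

Answer: x=-8 y=8

Derivation:
Step 1: thread A executes A1 (y = x - 1). Shared: x=4 y=3. PCs: A@1 B@0
Step 2: thread B executes B1 (y = y - 3). Shared: x=4 y=0. PCs: A@1 B@1
Step 3: thread B executes B2 (y = 0). Shared: x=4 y=0. PCs: A@1 B@2
Step 4: thread A executes A2 (x = x + 4). Shared: x=8 y=0. PCs: A@2 B@2
Step 5: thread A executes A3 (x = x * -1). Shared: x=-8 y=0. PCs: A@3 B@2
Step 6: thread B executes B3 (y = 8). Shared: x=-8 y=8. PCs: A@3 B@3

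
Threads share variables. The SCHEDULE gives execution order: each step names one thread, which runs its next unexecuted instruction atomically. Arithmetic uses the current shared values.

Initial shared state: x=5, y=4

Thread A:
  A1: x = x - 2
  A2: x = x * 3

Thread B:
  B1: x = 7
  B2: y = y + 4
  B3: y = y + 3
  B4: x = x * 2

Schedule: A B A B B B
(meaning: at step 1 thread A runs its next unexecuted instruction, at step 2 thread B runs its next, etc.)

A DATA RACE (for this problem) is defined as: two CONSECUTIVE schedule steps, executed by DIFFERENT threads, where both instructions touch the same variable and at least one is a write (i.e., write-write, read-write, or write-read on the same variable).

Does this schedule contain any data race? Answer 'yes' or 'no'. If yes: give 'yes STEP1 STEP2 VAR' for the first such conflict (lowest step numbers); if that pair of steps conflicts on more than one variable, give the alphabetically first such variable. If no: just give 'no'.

Answer: yes 1 2 x

Derivation:
Steps 1,2: A(x = x - 2) vs B(x = 7). RACE on x (W-W).
Steps 2,3: B(x = 7) vs A(x = x * 3). RACE on x (W-W).
Steps 3,4: A(r=x,w=x) vs B(r=y,w=y). No conflict.
Steps 4,5: same thread (B). No race.
Steps 5,6: same thread (B). No race.
First conflict at steps 1,2.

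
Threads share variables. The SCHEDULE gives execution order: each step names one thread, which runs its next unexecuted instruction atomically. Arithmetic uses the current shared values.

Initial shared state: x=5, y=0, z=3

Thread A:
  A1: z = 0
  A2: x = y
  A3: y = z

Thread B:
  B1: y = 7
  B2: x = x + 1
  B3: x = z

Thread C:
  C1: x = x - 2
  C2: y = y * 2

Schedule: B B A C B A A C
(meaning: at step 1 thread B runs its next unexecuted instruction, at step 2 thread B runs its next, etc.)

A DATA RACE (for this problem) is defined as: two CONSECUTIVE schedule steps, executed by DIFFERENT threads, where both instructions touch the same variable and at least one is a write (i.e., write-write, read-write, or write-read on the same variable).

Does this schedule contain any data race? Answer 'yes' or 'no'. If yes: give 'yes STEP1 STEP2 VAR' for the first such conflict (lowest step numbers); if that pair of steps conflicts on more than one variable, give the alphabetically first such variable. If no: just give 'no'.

Steps 1,2: same thread (B). No race.
Steps 2,3: B(r=x,w=x) vs A(r=-,w=z). No conflict.
Steps 3,4: A(r=-,w=z) vs C(r=x,w=x). No conflict.
Steps 4,5: C(x = x - 2) vs B(x = z). RACE on x (W-W).
Steps 5,6: B(x = z) vs A(x = y). RACE on x (W-W).
Steps 6,7: same thread (A). No race.
Steps 7,8: A(y = z) vs C(y = y * 2). RACE on y (W-W).
First conflict at steps 4,5.

Answer: yes 4 5 x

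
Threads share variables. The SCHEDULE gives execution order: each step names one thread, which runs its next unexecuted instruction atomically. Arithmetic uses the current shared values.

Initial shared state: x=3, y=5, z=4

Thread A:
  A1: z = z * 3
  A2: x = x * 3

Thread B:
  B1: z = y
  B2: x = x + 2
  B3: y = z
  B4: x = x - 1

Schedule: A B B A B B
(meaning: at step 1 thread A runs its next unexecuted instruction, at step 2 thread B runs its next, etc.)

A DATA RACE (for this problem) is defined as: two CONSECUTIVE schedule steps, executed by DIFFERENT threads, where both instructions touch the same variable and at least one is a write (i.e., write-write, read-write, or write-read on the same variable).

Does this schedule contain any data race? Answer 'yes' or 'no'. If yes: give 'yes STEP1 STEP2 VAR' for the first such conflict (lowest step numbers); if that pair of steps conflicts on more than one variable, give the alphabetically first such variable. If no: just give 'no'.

Steps 1,2: A(z = z * 3) vs B(z = y). RACE on z (W-W).
Steps 2,3: same thread (B). No race.
Steps 3,4: B(x = x + 2) vs A(x = x * 3). RACE on x (W-W).
Steps 4,5: A(r=x,w=x) vs B(r=z,w=y). No conflict.
Steps 5,6: same thread (B). No race.
First conflict at steps 1,2.

Answer: yes 1 2 z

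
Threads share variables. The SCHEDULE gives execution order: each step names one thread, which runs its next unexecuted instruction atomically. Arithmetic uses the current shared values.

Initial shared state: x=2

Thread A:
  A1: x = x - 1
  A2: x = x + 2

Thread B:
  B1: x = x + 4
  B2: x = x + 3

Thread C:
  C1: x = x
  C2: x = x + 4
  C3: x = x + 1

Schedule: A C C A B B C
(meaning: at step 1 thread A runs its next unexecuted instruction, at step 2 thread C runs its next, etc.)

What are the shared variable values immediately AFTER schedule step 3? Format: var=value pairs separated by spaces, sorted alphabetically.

Answer: x=5

Derivation:
Step 1: thread A executes A1 (x = x - 1). Shared: x=1. PCs: A@1 B@0 C@0
Step 2: thread C executes C1 (x = x). Shared: x=1. PCs: A@1 B@0 C@1
Step 3: thread C executes C2 (x = x + 4). Shared: x=5. PCs: A@1 B@0 C@2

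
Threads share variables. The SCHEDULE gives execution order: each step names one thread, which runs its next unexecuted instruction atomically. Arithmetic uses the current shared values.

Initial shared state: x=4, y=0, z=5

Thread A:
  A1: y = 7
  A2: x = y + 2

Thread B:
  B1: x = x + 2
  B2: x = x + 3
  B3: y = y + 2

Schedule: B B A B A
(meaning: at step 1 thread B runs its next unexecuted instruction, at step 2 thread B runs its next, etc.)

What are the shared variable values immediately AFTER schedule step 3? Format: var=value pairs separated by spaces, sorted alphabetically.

Answer: x=9 y=7 z=5

Derivation:
Step 1: thread B executes B1 (x = x + 2). Shared: x=6 y=0 z=5. PCs: A@0 B@1
Step 2: thread B executes B2 (x = x + 3). Shared: x=9 y=0 z=5. PCs: A@0 B@2
Step 3: thread A executes A1 (y = 7). Shared: x=9 y=7 z=5. PCs: A@1 B@2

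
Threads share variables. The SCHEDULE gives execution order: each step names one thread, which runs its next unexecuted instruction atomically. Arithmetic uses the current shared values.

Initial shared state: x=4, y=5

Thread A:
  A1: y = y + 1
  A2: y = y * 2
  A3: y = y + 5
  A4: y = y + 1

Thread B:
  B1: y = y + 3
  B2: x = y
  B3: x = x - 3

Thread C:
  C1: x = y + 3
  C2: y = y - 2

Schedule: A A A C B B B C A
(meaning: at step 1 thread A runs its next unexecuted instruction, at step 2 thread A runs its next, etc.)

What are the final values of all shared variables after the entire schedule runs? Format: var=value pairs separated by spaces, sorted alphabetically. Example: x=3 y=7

Step 1: thread A executes A1 (y = y + 1). Shared: x=4 y=6. PCs: A@1 B@0 C@0
Step 2: thread A executes A2 (y = y * 2). Shared: x=4 y=12. PCs: A@2 B@0 C@0
Step 3: thread A executes A3 (y = y + 5). Shared: x=4 y=17. PCs: A@3 B@0 C@0
Step 4: thread C executes C1 (x = y + 3). Shared: x=20 y=17. PCs: A@3 B@0 C@1
Step 5: thread B executes B1 (y = y + 3). Shared: x=20 y=20. PCs: A@3 B@1 C@1
Step 6: thread B executes B2 (x = y). Shared: x=20 y=20. PCs: A@3 B@2 C@1
Step 7: thread B executes B3 (x = x - 3). Shared: x=17 y=20. PCs: A@3 B@3 C@1
Step 8: thread C executes C2 (y = y - 2). Shared: x=17 y=18. PCs: A@3 B@3 C@2
Step 9: thread A executes A4 (y = y + 1). Shared: x=17 y=19. PCs: A@4 B@3 C@2

Answer: x=17 y=19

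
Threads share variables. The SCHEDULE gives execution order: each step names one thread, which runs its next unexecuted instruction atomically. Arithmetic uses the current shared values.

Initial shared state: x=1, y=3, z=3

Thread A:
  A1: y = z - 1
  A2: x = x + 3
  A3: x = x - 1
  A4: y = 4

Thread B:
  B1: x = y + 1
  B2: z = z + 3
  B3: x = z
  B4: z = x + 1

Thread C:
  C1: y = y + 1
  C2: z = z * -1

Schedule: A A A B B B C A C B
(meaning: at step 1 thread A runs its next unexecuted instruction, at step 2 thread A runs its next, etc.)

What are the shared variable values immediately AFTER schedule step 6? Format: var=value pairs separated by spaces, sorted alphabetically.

Answer: x=6 y=2 z=6

Derivation:
Step 1: thread A executes A1 (y = z - 1). Shared: x=1 y=2 z=3. PCs: A@1 B@0 C@0
Step 2: thread A executes A2 (x = x + 3). Shared: x=4 y=2 z=3. PCs: A@2 B@0 C@0
Step 3: thread A executes A3 (x = x - 1). Shared: x=3 y=2 z=3. PCs: A@3 B@0 C@0
Step 4: thread B executes B1 (x = y + 1). Shared: x=3 y=2 z=3. PCs: A@3 B@1 C@0
Step 5: thread B executes B2 (z = z + 3). Shared: x=3 y=2 z=6. PCs: A@3 B@2 C@0
Step 6: thread B executes B3 (x = z). Shared: x=6 y=2 z=6. PCs: A@3 B@3 C@0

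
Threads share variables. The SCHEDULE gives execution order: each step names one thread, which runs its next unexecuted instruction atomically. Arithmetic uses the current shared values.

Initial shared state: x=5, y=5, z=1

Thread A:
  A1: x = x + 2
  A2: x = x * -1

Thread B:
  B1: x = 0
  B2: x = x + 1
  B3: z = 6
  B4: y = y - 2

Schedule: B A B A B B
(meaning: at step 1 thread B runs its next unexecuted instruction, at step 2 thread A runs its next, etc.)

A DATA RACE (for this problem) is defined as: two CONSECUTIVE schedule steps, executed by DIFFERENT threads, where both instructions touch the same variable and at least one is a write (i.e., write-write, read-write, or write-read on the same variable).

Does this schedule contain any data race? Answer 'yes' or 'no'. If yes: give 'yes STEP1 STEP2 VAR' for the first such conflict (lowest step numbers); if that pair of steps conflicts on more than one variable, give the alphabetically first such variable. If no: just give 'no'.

Answer: yes 1 2 x

Derivation:
Steps 1,2: B(x = 0) vs A(x = x + 2). RACE on x (W-W).
Steps 2,3: A(x = x + 2) vs B(x = x + 1). RACE on x (W-W).
Steps 3,4: B(x = x + 1) vs A(x = x * -1). RACE on x (W-W).
Steps 4,5: A(r=x,w=x) vs B(r=-,w=z). No conflict.
Steps 5,6: same thread (B). No race.
First conflict at steps 1,2.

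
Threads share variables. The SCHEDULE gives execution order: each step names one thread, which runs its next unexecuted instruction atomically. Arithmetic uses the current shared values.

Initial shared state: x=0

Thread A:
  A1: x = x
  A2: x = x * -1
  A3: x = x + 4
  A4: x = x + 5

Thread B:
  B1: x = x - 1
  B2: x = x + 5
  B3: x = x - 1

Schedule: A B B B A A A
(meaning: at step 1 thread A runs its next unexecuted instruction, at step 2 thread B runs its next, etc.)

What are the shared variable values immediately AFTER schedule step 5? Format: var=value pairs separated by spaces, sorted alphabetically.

Answer: x=-3

Derivation:
Step 1: thread A executes A1 (x = x). Shared: x=0. PCs: A@1 B@0
Step 2: thread B executes B1 (x = x - 1). Shared: x=-1. PCs: A@1 B@1
Step 3: thread B executes B2 (x = x + 5). Shared: x=4. PCs: A@1 B@2
Step 4: thread B executes B3 (x = x - 1). Shared: x=3. PCs: A@1 B@3
Step 5: thread A executes A2 (x = x * -1). Shared: x=-3. PCs: A@2 B@3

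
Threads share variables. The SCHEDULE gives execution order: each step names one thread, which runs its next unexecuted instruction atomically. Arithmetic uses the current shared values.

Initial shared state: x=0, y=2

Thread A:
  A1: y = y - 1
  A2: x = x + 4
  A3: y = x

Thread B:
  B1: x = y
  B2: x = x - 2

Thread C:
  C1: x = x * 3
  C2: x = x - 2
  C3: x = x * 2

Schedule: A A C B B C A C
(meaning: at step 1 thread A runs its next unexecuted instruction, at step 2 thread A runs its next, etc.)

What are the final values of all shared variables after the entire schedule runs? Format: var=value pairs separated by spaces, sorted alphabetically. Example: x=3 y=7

Step 1: thread A executes A1 (y = y - 1). Shared: x=0 y=1. PCs: A@1 B@0 C@0
Step 2: thread A executes A2 (x = x + 4). Shared: x=4 y=1. PCs: A@2 B@0 C@0
Step 3: thread C executes C1 (x = x * 3). Shared: x=12 y=1. PCs: A@2 B@0 C@1
Step 4: thread B executes B1 (x = y). Shared: x=1 y=1. PCs: A@2 B@1 C@1
Step 5: thread B executes B2 (x = x - 2). Shared: x=-1 y=1. PCs: A@2 B@2 C@1
Step 6: thread C executes C2 (x = x - 2). Shared: x=-3 y=1. PCs: A@2 B@2 C@2
Step 7: thread A executes A3 (y = x). Shared: x=-3 y=-3. PCs: A@3 B@2 C@2
Step 8: thread C executes C3 (x = x * 2). Shared: x=-6 y=-3. PCs: A@3 B@2 C@3

Answer: x=-6 y=-3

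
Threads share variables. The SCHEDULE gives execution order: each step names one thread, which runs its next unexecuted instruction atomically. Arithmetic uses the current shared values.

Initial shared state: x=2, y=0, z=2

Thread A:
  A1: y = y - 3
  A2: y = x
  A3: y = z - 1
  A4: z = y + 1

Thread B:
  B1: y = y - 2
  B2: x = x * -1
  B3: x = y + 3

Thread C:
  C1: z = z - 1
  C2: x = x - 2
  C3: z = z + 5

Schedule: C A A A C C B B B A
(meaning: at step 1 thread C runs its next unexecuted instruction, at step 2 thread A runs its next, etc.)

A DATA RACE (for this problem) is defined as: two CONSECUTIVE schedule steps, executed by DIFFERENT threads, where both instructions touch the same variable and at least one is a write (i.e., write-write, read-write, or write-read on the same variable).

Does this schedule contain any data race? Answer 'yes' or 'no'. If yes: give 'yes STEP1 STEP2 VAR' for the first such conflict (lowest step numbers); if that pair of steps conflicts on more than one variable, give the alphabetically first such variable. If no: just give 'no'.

Answer: no

Derivation:
Steps 1,2: C(r=z,w=z) vs A(r=y,w=y). No conflict.
Steps 2,3: same thread (A). No race.
Steps 3,4: same thread (A). No race.
Steps 4,5: A(r=z,w=y) vs C(r=x,w=x). No conflict.
Steps 5,6: same thread (C). No race.
Steps 6,7: C(r=z,w=z) vs B(r=y,w=y). No conflict.
Steps 7,8: same thread (B). No race.
Steps 8,9: same thread (B). No race.
Steps 9,10: B(r=y,w=x) vs A(r=y,w=z). No conflict.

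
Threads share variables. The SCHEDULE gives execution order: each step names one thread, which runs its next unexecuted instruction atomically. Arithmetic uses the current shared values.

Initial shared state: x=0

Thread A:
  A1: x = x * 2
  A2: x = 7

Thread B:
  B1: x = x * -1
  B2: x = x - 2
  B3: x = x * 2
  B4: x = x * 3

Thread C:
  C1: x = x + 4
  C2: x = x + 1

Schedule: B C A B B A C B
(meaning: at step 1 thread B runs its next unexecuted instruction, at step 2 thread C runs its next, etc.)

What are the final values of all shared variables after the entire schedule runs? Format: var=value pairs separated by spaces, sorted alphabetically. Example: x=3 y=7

Answer: x=24

Derivation:
Step 1: thread B executes B1 (x = x * -1). Shared: x=0. PCs: A@0 B@1 C@0
Step 2: thread C executes C1 (x = x + 4). Shared: x=4. PCs: A@0 B@1 C@1
Step 3: thread A executes A1 (x = x * 2). Shared: x=8. PCs: A@1 B@1 C@1
Step 4: thread B executes B2 (x = x - 2). Shared: x=6. PCs: A@1 B@2 C@1
Step 5: thread B executes B3 (x = x * 2). Shared: x=12. PCs: A@1 B@3 C@1
Step 6: thread A executes A2 (x = 7). Shared: x=7. PCs: A@2 B@3 C@1
Step 7: thread C executes C2 (x = x + 1). Shared: x=8. PCs: A@2 B@3 C@2
Step 8: thread B executes B4 (x = x * 3). Shared: x=24. PCs: A@2 B@4 C@2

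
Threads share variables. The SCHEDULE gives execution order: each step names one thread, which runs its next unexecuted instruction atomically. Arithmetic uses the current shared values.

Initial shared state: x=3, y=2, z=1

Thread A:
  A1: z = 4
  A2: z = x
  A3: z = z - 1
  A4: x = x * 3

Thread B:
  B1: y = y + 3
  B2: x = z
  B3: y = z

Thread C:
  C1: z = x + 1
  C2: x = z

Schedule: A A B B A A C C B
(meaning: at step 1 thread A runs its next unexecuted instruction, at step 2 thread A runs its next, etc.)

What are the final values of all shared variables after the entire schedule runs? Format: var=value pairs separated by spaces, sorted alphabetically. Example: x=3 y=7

Step 1: thread A executes A1 (z = 4). Shared: x=3 y=2 z=4. PCs: A@1 B@0 C@0
Step 2: thread A executes A2 (z = x). Shared: x=3 y=2 z=3. PCs: A@2 B@0 C@0
Step 3: thread B executes B1 (y = y + 3). Shared: x=3 y=5 z=3. PCs: A@2 B@1 C@0
Step 4: thread B executes B2 (x = z). Shared: x=3 y=5 z=3. PCs: A@2 B@2 C@0
Step 5: thread A executes A3 (z = z - 1). Shared: x=3 y=5 z=2. PCs: A@3 B@2 C@0
Step 6: thread A executes A4 (x = x * 3). Shared: x=9 y=5 z=2. PCs: A@4 B@2 C@0
Step 7: thread C executes C1 (z = x + 1). Shared: x=9 y=5 z=10. PCs: A@4 B@2 C@1
Step 8: thread C executes C2 (x = z). Shared: x=10 y=5 z=10. PCs: A@4 B@2 C@2
Step 9: thread B executes B3 (y = z). Shared: x=10 y=10 z=10. PCs: A@4 B@3 C@2

Answer: x=10 y=10 z=10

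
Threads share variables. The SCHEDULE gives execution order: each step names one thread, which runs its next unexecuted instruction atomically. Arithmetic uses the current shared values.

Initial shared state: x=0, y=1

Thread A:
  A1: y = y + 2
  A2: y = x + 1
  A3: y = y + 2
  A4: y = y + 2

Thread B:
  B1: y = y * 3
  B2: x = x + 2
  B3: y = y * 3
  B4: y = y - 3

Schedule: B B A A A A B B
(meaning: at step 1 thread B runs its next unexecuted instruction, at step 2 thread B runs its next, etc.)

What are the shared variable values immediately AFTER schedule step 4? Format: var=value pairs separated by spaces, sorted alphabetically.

Step 1: thread B executes B1 (y = y * 3). Shared: x=0 y=3. PCs: A@0 B@1
Step 2: thread B executes B2 (x = x + 2). Shared: x=2 y=3. PCs: A@0 B@2
Step 3: thread A executes A1 (y = y + 2). Shared: x=2 y=5. PCs: A@1 B@2
Step 4: thread A executes A2 (y = x + 1). Shared: x=2 y=3. PCs: A@2 B@2

Answer: x=2 y=3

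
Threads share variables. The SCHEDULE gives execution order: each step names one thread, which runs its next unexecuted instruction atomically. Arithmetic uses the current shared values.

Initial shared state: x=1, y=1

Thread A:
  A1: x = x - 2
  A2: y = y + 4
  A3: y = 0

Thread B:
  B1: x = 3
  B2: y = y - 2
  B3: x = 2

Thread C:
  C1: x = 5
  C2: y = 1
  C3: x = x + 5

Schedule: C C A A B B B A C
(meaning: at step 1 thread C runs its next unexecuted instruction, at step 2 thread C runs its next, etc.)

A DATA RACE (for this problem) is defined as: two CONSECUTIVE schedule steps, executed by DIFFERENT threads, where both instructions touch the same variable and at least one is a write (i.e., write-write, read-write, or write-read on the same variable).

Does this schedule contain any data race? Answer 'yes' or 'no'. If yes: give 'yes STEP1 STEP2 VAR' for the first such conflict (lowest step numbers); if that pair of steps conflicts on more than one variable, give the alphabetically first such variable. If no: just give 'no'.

Answer: no

Derivation:
Steps 1,2: same thread (C). No race.
Steps 2,3: C(r=-,w=y) vs A(r=x,w=x). No conflict.
Steps 3,4: same thread (A). No race.
Steps 4,5: A(r=y,w=y) vs B(r=-,w=x). No conflict.
Steps 5,6: same thread (B). No race.
Steps 6,7: same thread (B). No race.
Steps 7,8: B(r=-,w=x) vs A(r=-,w=y). No conflict.
Steps 8,9: A(r=-,w=y) vs C(r=x,w=x). No conflict.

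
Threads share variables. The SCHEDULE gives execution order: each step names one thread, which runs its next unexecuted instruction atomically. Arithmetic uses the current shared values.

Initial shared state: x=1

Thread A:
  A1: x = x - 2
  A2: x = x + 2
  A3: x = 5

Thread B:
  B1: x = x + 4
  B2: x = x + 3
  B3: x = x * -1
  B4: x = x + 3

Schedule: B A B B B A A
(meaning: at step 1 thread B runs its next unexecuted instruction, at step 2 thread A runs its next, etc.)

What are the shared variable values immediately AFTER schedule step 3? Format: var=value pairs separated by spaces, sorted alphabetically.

Step 1: thread B executes B1 (x = x + 4). Shared: x=5. PCs: A@0 B@1
Step 2: thread A executes A1 (x = x - 2). Shared: x=3. PCs: A@1 B@1
Step 3: thread B executes B2 (x = x + 3). Shared: x=6. PCs: A@1 B@2

Answer: x=6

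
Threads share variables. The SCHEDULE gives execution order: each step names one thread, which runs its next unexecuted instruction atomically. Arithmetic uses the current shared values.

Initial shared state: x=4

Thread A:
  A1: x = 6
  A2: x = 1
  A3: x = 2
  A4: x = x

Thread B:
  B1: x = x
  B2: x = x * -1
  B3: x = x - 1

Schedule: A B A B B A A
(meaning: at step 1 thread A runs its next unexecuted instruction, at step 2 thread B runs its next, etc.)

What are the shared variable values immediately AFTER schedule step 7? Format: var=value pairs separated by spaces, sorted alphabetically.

Answer: x=2

Derivation:
Step 1: thread A executes A1 (x = 6). Shared: x=6. PCs: A@1 B@0
Step 2: thread B executes B1 (x = x). Shared: x=6. PCs: A@1 B@1
Step 3: thread A executes A2 (x = 1). Shared: x=1. PCs: A@2 B@1
Step 4: thread B executes B2 (x = x * -1). Shared: x=-1. PCs: A@2 B@2
Step 5: thread B executes B3 (x = x - 1). Shared: x=-2. PCs: A@2 B@3
Step 6: thread A executes A3 (x = 2). Shared: x=2. PCs: A@3 B@3
Step 7: thread A executes A4 (x = x). Shared: x=2. PCs: A@4 B@3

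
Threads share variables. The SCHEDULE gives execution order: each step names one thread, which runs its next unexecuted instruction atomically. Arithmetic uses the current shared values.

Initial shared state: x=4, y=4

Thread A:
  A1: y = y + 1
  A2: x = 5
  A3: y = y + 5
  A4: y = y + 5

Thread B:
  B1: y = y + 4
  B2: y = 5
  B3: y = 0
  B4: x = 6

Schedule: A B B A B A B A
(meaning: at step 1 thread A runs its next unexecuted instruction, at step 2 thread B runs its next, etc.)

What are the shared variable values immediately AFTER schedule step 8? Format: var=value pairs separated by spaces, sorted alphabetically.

Step 1: thread A executes A1 (y = y + 1). Shared: x=4 y=5. PCs: A@1 B@0
Step 2: thread B executes B1 (y = y + 4). Shared: x=4 y=9. PCs: A@1 B@1
Step 3: thread B executes B2 (y = 5). Shared: x=4 y=5. PCs: A@1 B@2
Step 4: thread A executes A2 (x = 5). Shared: x=5 y=5. PCs: A@2 B@2
Step 5: thread B executes B3 (y = 0). Shared: x=5 y=0. PCs: A@2 B@3
Step 6: thread A executes A3 (y = y + 5). Shared: x=5 y=5. PCs: A@3 B@3
Step 7: thread B executes B4 (x = 6). Shared: x=6 y=5. PCs: A@3 B@4
Step 8: thread A executes A4 (y = y + 5). Shared: x=6 y=10. PCs: A@4 B@4

Answer: x=6 y=10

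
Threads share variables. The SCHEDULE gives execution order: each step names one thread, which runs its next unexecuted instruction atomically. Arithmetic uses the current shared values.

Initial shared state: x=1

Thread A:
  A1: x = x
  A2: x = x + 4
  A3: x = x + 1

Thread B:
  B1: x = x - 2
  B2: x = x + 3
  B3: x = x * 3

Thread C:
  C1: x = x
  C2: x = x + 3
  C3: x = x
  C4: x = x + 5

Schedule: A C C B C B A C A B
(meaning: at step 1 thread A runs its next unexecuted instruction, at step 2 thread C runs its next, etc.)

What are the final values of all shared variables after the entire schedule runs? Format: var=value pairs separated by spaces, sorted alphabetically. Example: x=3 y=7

Answer: x=45

Derivation:
Step 1: thread A executes A1 (x = x). Shared: x=1. PCs: A@1 B@0 C@0
Step 2: thread C executes C1 (x = x). Shared: x=1. PCs: A@1 B@0 C@1
Step 3: thread C executes C2 (x = x + 3). Shared: x=4. PCs: A@1 B@0 C@2
Step 4: thread B executes B1 (x = x - 2). Shared: x=2. PCs: A@1 B@1 C@2
Step 5: thread C executes C3 (x = x). Shared: x=2. PCs: A@1 B@1 C@3
Step 6: thread B executes B2 (x = x + 3). Shared: x=5. PCs: A@1 B@2 C@3
Step 7: thread A executes A2 (x = x + 4). Shared: x=9. PCs: A@2 B@2 C@3
Step 8: thread C executes C4 (x = x + 5). Shared: x=14. PCs: A@2 B@2 C@4
Step 9: thread A executes A3 (x = x + 1). Shared: x=15. PCs: A@3 B@2 C@4
Step 10: thread B executes B3 (x = x * 3). Shared: x=45. PCs: A@3 B@3 C@4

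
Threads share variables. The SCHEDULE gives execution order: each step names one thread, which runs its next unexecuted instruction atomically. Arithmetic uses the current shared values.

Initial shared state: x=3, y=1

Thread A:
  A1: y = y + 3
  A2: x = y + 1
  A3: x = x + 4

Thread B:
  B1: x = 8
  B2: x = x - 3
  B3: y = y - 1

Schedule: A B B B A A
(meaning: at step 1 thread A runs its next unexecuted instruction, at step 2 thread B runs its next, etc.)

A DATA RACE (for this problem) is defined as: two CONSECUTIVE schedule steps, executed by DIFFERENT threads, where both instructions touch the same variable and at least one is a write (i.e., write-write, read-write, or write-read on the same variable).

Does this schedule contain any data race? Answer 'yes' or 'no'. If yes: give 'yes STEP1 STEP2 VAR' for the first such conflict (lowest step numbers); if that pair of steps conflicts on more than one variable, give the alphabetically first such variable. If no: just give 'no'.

Steps 1,2: A(r=y,w=y) vs B(r=-,w=x). No conflict.
Steps 2,3: same thread (B). No race.
Steps 3,4: same thread (B). No race.
Steps 4,5: B(y = y - 1) vs A(x = y + 1). RACE on y (W-R).
Steps 5,6: same thread (A). No race.
First conflict at steps 4,5.

Answer: yes 4 5 y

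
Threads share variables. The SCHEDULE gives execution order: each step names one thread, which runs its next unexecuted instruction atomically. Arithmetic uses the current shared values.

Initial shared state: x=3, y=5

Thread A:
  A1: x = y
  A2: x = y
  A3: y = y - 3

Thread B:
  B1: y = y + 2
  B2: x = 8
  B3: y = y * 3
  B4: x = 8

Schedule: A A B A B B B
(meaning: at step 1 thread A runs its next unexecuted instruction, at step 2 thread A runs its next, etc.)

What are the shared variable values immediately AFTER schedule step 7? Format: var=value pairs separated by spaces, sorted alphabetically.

Step 1: thread A executes A1 (x = y). Shared: x=5 y=5. PCs: A@1 B@0
Step 2: thread A executes A2 (x = y). Shared: x=5 y=5. PCs: A@2 B@0
Step 3: thread B executes B1 (y = y + 2). Shared: x=5 y=7. PCs: A@2 B@1
Step 4: thread A executes A3 (y = y - 3). Shared: x=5 y=4. PCs: A@3 B@1
Step 5: thread B executes B2 (x = 8). Shared: x=8 y=4. PCs: A@3 B@2
Step 6: thread B executes B3 (y = y * 3). Shared: x=8 y=12. PCs: A@3 B@3
Step 7: thread B executes B4 (x = 8). Shared: x=8 y=12. PCs: A@3 B@4

Answer: x=8 y=12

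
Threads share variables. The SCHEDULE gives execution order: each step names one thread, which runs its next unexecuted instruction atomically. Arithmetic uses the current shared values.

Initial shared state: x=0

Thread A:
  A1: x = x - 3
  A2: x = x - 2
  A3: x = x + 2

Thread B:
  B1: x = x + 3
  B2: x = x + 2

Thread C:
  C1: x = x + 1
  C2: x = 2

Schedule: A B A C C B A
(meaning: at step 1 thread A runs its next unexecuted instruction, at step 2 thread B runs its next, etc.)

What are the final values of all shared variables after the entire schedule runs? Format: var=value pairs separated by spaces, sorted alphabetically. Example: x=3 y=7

Answer: x=6

Derivation:
Step 1: thread A executes A1 (x = x - 3). Shared: x=-3. PCs: A@1 B@0 C@0
Step 2: thread B executes B1 (x = x + 3). Shared: x=0. PCs: A@1 B@1 C@0
Step 3: thread A executes A2 (x = x - 2). Shared: x=-2. PCs: A@2 B@1 C@0
Step 4: thread C executes C1 (x = x + 1). Shared: x=-1. PCs: A@2 B@1 C@1
Step 5: thread C executes C2 (x = 2). Shared: x=2. PCs: A@2 B@1 C@2
Step 6: thread B executes B2 (x = x + 2). Shared: x=4. PCs: A@2 B@2 C@2
Step 7: thread A executes A3 (x = x + 2). Shared: x=6. PCs: A@3 B@2 C@2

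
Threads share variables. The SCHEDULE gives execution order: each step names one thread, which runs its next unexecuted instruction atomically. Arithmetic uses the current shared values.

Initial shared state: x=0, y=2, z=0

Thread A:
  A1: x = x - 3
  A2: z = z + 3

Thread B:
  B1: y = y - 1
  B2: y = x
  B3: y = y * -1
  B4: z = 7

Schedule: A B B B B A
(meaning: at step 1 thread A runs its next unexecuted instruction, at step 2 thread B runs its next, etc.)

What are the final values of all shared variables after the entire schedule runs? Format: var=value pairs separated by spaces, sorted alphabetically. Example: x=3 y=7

Step 1: thread A executes A1 (x = x - 3). Shared: x=-3 y=2 z=0. PCs: A@1 B@0
Step 2: thread B executes B1 (y = y - 1). Shared: x=-3 y=1 z=0. PCs: A@1 B@1
Step 3: thread B executes B2 (y = x). Shared: x=-3 y=-3 z=0. PCs: A@1 B@2
Step 4: thread B executes B3 (y = y * -1). Shared: x=-3 y=3 z=0. PCs: A@1 B@3
Step 5: thread B executes B4 (z = 7). Shared: x=-3 y=3 z=7. PCs: A@1 B@4
Step 6: thread A executes A2 (z = z + 3). Shared: x=-3 y=3 z=10. PCs: A@2 B@4

Answer: x=-3 y=3 z=10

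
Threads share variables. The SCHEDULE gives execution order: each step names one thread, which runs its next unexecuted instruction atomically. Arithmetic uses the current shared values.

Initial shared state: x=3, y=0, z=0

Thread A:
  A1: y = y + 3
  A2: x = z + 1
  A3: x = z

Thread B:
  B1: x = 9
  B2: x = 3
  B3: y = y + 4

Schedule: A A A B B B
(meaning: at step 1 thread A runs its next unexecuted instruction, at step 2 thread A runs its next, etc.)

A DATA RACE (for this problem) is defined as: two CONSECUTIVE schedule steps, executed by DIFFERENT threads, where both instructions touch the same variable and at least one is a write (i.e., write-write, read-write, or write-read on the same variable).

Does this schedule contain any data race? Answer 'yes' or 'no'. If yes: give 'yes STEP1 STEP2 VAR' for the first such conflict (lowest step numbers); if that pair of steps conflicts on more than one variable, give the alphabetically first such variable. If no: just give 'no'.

Answer: yes 3 4 x

Derivation:
Steps 1,2: same thread (A). No race.
Steps 2,3: same thread (A). No race.
Steps 3,4: A(x = z) vs B(x = 9). RACE on x (W-W).
Steps 4,5: same thread (B). No race.
Steps 5,6: same thread (B). No race.
First conflict at steps 3,4.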